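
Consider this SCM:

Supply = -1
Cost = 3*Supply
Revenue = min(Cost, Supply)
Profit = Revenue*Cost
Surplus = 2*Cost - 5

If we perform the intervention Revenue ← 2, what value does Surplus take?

do(Revenue=2) replaces the equation Revenue = min(Cost, Supply) with the constant Revenue = 2.
Surplus is not downstream of the intervention, so its value is determined by the original equations.
Cost = 3*Supply  [with Supply=-1]  = -3
Surplus = 2*Cost - 5  [with Cost=-3]  = -11

-11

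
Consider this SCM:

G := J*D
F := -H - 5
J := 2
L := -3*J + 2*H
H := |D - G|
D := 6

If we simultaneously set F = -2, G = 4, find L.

-2

Under do(F = -2, G = 4), each intervened variable's structural equation is replaced by its fixed value.
H = |D - G|  [with D=6, G=4]  = 2
L = -3*J + 2*H  [with J=2, H=2]  = -2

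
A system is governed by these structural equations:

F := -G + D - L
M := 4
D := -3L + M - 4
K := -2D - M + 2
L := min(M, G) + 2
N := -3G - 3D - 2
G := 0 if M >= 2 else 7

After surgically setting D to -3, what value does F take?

-5

Under do(D=-3), the mechanism D := -3L + M - 4 is discarded; D is fixed at -3.
G = 0 if M >= 2 else 7  [with M=4]  = 0
L = min(M, G) + 2  [with M=4, G=0]  = 2
F = -G + D - L  [with G=0, D=-3, L=2]  = -5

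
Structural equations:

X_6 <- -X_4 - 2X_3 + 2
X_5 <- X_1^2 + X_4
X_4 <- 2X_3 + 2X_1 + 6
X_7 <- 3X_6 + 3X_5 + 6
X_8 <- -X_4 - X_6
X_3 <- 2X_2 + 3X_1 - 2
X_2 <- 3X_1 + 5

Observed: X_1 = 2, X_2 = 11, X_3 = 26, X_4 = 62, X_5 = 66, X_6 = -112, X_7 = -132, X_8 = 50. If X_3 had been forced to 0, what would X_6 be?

The intervention breaks the incoming arrows to X_3: X_3 <- 2X_2 + 3X_1 - 2 no longer applies, and X_3 = 0.
X_4 = 2X_3 + 2X_1 + 6  [with X_3=0, X_1=2]  = 10
X_6 = -X_4 - 2X_3 + 2  [with X_4=10, X_3=0]  = -8

-8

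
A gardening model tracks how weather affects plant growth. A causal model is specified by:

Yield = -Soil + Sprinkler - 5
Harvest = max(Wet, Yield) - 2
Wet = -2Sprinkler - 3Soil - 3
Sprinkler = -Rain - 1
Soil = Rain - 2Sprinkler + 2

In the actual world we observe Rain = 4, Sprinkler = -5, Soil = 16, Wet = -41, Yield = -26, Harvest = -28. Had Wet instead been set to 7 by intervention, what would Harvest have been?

Under do(Wet=7), the mechanism Wet = -2Sprinkler - 3Soil - 3 is discarded; Wet is fixed at 7.
Sprinkler = -Rain - 1  [with Rain=4]  = -5
Soil = Rain - 2Sprinkler + 2  [with Rain=4, Sprinkler=-5]  = 16
Yield = -Soil + Sprinkler - 5  [with Soil=16, Sprinkler=-5]  = -26
Harvest = max(Wet, Yield) - 2  [with Wet=7, Yield=-26]  = 5

5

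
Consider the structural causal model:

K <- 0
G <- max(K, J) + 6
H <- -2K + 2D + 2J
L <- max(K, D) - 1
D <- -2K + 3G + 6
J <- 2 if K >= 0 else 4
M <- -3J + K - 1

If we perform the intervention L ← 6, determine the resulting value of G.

do(L=6) replaces the equation L <- max(K, D) - 1 with the constant L = 6.
No directed path runs from L to G, so G keeps its natural value.
J = 2 if K >= 0 else 4  [with K=0]  = 2
G = max(K, J) + 6  [with K=0, J=2]  = 8

8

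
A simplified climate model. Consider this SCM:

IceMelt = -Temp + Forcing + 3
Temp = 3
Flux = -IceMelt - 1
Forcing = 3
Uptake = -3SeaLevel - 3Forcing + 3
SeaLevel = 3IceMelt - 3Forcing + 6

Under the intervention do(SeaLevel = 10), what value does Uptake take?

-36

Under do(SeaLevel=10), the mechanism SeaLevel = 3IceMelt - 3Forcing + 6 is discarded; SeaLevel is fixed at 10.
Uptake = -3SeaLevel - 3Forcing + 3  [with SeaLevel=10, Forcing=3]  = -36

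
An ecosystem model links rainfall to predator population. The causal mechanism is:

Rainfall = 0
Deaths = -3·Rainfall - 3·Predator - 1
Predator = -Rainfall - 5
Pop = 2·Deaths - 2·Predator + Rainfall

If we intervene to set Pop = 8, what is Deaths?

14

Under do(Pop=8), the mechanism Pop = 2·Deaths - 2·Predator + Rainfall is discarded; Pop is fixed at 8.
Since Deaths is not a descendant of the intervened variable, it is unaffected.
Predator = -Rainfall - 5  [with Rainfall=0]  = -5
Deaths = -3·Rainfall - 3·Predator - 1  [with Rainfall=0, Predator=-5]  = 14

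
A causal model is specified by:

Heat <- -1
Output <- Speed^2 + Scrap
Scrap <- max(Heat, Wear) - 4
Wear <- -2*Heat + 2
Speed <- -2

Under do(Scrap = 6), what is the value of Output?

10

Intervening sets Scrap = 6 and removes its equation (Scrap <- max(Heat, Wear) - 4).
Output = Speed^2 + Scrap  [with Speed=-2, Scrap=6]  = 10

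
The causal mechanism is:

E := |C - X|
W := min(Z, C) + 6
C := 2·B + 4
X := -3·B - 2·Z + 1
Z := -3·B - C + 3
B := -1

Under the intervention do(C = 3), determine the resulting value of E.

5

Under do(C=3), the mechanism C := 2·B + 4 is discarded; C is fixed at 3.
Z = -3·B - C + 3  [with B=-1, C=3]  = 3
X = -3·B - 2·Z + 1  [with B=-1, Z=3]  = -2
E = |C - X|  [with C=3, X=-2]  = 5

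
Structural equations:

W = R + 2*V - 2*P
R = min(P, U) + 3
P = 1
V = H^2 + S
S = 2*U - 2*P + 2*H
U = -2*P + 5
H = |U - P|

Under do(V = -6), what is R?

do(V=-6) replaces the equation V = H^2 + S with the constant V = -6.
No directed path runs from V to R, so R keeps its natural value.
U = -2*P + 5  [with P=1]  = 3
R = min(P, U) + 3  [with P=1, U=3]  = 4

4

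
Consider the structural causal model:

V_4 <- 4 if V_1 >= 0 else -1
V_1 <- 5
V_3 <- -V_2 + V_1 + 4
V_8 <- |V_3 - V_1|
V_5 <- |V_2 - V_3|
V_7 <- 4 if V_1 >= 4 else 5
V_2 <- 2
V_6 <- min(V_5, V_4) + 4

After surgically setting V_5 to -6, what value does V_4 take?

The intervention breaks the incoming arrows to V_5: V_5 <- |V_2 - V_3| no longer applies, and V_5 = -6.
Since V_4 is not a descendant of the intervened variable, it is unaffected.
V_4 = 4 if V_1 >= 0 else -1  [with V_1=5]  = 4

4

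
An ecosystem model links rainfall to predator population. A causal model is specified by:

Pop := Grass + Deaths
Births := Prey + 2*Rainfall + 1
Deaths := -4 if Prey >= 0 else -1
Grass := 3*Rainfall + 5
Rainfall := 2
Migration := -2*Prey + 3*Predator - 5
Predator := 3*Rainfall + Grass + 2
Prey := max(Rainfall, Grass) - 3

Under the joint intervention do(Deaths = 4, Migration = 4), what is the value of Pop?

15

The joint intervention fixes Deaths = 4, Migration = 4, removing each variable's own equation.
Grass = 3*Rainfall + 5  [with Rainfall=2]  = 11
Pop = Grass + Deaths  [with Grass=11, Deaths=4]  = 15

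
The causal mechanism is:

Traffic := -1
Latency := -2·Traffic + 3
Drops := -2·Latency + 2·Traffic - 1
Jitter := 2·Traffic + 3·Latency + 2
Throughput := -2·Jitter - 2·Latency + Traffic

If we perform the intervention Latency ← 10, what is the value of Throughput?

do(Latency=10) replaces the equation Latency := -2·Traffic + 3 with the constant Latency = 10.
Jitter = 2·Traffic + 3·Latency + 2  [with Traffic=-1, Latency=10]  = 30
Throughput = -2·Jitter - 2·Latency + Traffic  [with Jitter=30, Latency=10, Traffic=-1]  = -81

-81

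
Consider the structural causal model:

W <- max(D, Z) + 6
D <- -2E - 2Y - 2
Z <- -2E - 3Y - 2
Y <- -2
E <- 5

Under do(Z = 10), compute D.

The intervention breaks the incoming arrows to Z: Z <- -2E - 3Y - 2 no longer applies, and Z = 10.
D is not downstream of the intervention, so its value is determined by the original equations.
D = -2E - 2Y - 2  [with E=5, Y=-2]  = -8

-8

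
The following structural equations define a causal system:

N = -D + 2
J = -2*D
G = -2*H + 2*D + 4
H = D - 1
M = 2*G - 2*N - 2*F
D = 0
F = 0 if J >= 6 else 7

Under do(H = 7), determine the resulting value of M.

Under do(H=7), the mechanism H = D - 1 is discarded; H is fixed at 7.
G = -2*H + 2*D + 4  [with H=7, D=0]  = -10
J = -2*D  [with D=0]  = 0
N = -D + 2  [with D=0]  = 2
F = 0 if J >= 6 else 7  [with J=0]  = 7
M = 2*G - 2*N - 2*F  [with G=-10, N=2, F=7]  = -38

-38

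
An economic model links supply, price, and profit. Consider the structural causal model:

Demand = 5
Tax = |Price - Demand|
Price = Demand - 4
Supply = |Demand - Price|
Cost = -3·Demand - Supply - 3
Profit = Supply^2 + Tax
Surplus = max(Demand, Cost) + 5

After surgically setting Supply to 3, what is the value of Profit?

13

The intervention breaks the incoming arrows to Supply: Supply = |Demand - Price| no longer applies, and Supply = 3.
Price = Demand - 4  [with Demand=5]  = 1
Tax = |Price - Demand|  [with Price=1, Demand=5]  = 4
Profit = Supply^2 + Tax  [with Supply=3, Tax=4]  = 13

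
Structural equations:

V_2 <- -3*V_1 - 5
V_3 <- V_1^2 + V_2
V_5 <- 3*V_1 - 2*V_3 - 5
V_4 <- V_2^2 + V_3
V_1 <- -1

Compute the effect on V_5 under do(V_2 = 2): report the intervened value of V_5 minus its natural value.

do(V_2=2) replaces the equation V_2 <- -3*V_1 - 5 with the constant V_2 = 2.
V_3 = V_1^2 + V_2  [with V_1=-1, V_2=2]  = 3
V_5 = 3*V_1 - 2*V_3 - 5  [with V_1=-1, V_3=3]  = -14
Without intervention: V_2 = -3*V_1 - 5  [with V_1=-1]  = -2; V_3 = V_1^2 + V_2  [with V_1=-1, V_2=-2]  = -1; V_5 = 3*V_1 - 2*V_3 - 5  [with V_1=-1, V_3=-1]  = -6.
Change = -14 − (-6) = -8.

-8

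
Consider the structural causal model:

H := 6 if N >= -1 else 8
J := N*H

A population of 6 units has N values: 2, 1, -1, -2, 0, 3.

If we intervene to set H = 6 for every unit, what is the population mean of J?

3

Every unit gets H=6 under the intervention. J values become 12, 6, -6, -12, 0, 18; E[J|do(H=6)] = 3.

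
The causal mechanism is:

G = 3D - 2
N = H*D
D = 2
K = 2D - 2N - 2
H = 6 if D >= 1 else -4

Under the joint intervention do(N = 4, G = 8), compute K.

The joint intervention fixes N = 4, G = 8, removing each variable's own equation.
K = 2D - 2N - 2  [with D=2, N=4]  = -6

-6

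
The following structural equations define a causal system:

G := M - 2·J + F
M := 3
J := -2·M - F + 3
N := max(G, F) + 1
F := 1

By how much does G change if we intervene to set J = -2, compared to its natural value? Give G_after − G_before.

-4

The intervention breaks the incoming arrows to J: J := -2·M - F + 3 no longer applies, and J = -2.
G = M - 2·J + F  [with M=3, J=-2, F=1]  = 8
Without intervention: J = -2·M - F + 3  [with M=3, F=1]  = -4; G = M - 2·J + F  [with M=3, J=-4, F=1]  = 12.
Change = 8 − 12 = -4.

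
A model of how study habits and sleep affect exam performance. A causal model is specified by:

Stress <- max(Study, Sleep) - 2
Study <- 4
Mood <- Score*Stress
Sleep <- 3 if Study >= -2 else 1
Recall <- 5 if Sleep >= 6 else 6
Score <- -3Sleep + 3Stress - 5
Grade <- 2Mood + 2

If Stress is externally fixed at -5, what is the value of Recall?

The intervention breaks the incoming arrows to Stress: Stress <- max(Study, Sleep) - 2 no longer applies, and Stress = -5.
No directed path runs from Stress to Recall, so Recall keeps its natural value.
Sleep = 3 if Study >= -2 else 1  [with Study=4]  = 3
Recall = 5 if Sleep >= 6 else 6  [with Sleep=3]  = 6

6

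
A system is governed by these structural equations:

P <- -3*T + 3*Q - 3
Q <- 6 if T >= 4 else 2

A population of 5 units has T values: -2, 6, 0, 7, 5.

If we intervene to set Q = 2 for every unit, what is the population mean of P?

Under do(Q=2), Q's equation is replaced by Q=2 for every unit. Per-unit P: 9, -15, 3, -18, -12. Mean = -6.6.

-6.6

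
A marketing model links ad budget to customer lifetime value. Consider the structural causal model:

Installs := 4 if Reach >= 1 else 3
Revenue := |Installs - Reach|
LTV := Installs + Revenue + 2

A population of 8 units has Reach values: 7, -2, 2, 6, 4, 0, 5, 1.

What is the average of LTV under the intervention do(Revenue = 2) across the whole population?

7.75

do(Revenue=2) breaks Revenue's dependence on Reach. With Revenue=2 fixed, LTV across the units is 8, 7, 8, 8, 8, 7, 8, 8, mean 7.75.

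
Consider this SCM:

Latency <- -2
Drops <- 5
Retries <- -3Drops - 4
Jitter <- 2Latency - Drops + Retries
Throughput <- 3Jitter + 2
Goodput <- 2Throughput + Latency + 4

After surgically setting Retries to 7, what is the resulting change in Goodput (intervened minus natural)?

The intervention breaks the incoming arrows to Retries: Retries <- -3Drops - 4 no longer applies, and Retries = 7.
Jitter = 2Latency - Drops + Retries  [with Latency=-2, Drops=5, Retries=7]  = -2
Throughput = 3Jitter + 2  [with Jitter=-2]  = -4
Goodput = 2Throughput + Latency + 4  [with Throughput=-4, Latency=-2]  = -6
Without intervention: Retries = -3Drops - 4  [with Drops=5]  = -19; Jitter = 2Latency - Drops + Retries  [with Latency=-2, Drops=5, Retries=-19]  = -28; Throughput = 3Jitter + 2  [with Jitter=-28]  = -82; Goodput = 2Throughput + Latency + 4  [with Throughput=-82, Latency=-2]  = -162.
Change = -6 − (-162) = 156.

156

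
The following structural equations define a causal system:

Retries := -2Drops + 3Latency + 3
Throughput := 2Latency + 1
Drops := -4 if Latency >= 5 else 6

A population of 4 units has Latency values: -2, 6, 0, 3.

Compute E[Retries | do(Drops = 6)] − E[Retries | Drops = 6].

Under do(Drops=6), Drops's equation is replaced by Drops=6 for every unit. Per-unit Retries: -15, 9, -9, 0. Mean = -3.75.
Conditioning on Drops=6 selects the 3 unit(s) with Latency ∈ {-2, 0, 3}. Their Retries values: -15, -9, 0. Mean = -8.
Difference = -3.75 − (-8) = 4.25.

4.25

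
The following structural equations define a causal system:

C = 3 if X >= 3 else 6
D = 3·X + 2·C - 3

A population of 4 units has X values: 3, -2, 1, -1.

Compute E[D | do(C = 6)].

The intervention sets C=6 in all 4 units regardless of X. Recomputing D per unit gives 18, 3, 12, 6; average 9.75.

9.75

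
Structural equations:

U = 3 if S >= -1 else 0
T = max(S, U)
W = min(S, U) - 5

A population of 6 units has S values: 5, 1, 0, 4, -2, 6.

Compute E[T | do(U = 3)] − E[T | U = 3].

do(U=3) breaks U's dependence on S. With U=3 fixed, T across the units is 5, 3, 3, 4, 3, 6, mean 4.
Conditioning on U=3 selects the 5 unit(s) with S ∈ {5, 1, 0, 4, 6}. Their T values: 5, 3, 3, 4, 6. Mean = 4.2.
Difference = 4 − 4.2 = -0.2.

-0.2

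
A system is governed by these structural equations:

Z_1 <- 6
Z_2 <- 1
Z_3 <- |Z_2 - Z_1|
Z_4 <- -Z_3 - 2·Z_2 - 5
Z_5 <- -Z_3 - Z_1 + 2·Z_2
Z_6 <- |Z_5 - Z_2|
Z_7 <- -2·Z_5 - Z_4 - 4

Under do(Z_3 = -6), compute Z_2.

Under do(Z_3=-6), the mechanism Z_3 <- |Z_2 - Z_1| is discarded; Z_3 is fixed at -6.
Since Z_2 is not a descendant of the intervened variable, it is unaffected.

1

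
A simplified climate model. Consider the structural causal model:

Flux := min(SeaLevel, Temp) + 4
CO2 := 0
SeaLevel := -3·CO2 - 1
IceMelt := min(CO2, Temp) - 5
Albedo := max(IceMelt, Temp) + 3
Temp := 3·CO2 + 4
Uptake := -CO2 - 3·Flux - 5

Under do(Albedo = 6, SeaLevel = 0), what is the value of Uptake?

Under do(Albedo = 6, SeaLevel = 0), each intervened variable's structural equation is replaced by its fixed value.
Temp = 3·CO2 + 4  [with CO2=0]  = 4
Flux = min(SeaLevel, Temp) + 4  [with SeaLevel=0, Temp=4]  = 4
Uptake = -CO2 - 3·Flux - 5  [with CO2=0, Flux=4]  = -17

-17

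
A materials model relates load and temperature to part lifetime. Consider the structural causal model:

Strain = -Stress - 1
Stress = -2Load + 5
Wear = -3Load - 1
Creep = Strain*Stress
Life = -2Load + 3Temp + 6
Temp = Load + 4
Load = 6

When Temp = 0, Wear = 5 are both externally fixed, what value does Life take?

-6

Setting Temp = 0, Wear = 5 by intervention discards those variables' equations.
Life = -2Load + 3Temp + 6  [with Load=6, Temp=0]  = -6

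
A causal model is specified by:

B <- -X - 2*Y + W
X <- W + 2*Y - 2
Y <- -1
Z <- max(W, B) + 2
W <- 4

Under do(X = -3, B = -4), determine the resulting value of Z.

Setting X = -3, B = -4 by intervention discards those variables' equations.
Z = max(W, B) + 2  [with W=4, B=-4]  = 6

6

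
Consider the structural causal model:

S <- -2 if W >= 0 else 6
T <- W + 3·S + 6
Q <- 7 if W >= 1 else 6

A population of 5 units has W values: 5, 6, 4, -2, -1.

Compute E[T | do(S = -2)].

Every unit gets S=-2 under the intervention. T values become 5, 6, 4, -2, -1; E[T|do(S=-2)] = 2.4.

2.4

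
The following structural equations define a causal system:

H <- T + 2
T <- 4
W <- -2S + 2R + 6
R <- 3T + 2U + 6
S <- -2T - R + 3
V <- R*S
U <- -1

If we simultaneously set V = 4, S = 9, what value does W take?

Setting V = 4, S = 9 by intervention discards those variables' equations.
R = 3T + 2U + 6  [with T=4, U=-1]  = 16
W = -2S + 2R + 6  [with S=9, R=16]  = 20

20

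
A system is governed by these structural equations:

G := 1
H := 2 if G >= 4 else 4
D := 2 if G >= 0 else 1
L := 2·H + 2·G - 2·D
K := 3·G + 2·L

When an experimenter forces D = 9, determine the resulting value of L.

-8

The intervention breaks the incoming arrows to D: D := 2 if G >= 0 else 1 no longer applies, and D = 9.
H = 2 if G >= 4 else 4  [with G=1]  = 4
L = 2·H + 2·G - 2·D  [with H=4, G=1, D=9]  = -8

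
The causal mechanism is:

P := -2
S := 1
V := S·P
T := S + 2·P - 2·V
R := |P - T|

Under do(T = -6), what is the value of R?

4

Intervening sets T = -6 and removes its equation (T := S + 2·P - 2·V).
R = |P - T|  [with P=-2, T=-6]  = 4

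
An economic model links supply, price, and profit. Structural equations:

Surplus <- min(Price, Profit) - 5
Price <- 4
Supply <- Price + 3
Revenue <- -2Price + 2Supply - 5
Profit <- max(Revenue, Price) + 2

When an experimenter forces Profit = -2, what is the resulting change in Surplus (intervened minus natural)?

-6

Intervening sets Profit = -2 and removes its equation (Profit <- max(Revenue, Price) + 2).
Surplus = min(Price, Profit) - 5  [with Price=4, Profit=-2]  = -7
Without intervention: Supply = Price + 3  [with Price=4]  = 7; Revenue = -2Price + 2Supply - 5  [with Price=4, Supply=7]  = 1; Profit = max(Revenue, Price) + 2  [with Revenue=1, Price=4]  = 6; Surplus = min(Price, Profit) - 5  [with Price=4, Profit=6]  = -1.
Change = -7 − (-1) = -6.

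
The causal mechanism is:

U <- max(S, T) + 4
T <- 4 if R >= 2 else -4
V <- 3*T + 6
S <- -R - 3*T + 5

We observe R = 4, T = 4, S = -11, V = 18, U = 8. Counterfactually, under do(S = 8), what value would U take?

do(S=8) replaces the equation S <- -R - 3*T + 5 with the constant S = 8.
T = 4 if R >= 2 else -4  [with R=4]  = 4
U = max(S, T) + 4  [with S=8, T=4]  = 12

12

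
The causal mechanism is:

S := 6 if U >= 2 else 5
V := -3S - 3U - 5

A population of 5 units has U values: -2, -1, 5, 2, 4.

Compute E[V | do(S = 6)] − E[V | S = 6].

6.2

Every unit gets S=6 under the intervention. V values become -17, -20, -38, -29, -35; E[V|do(S=6)] = -27.8.
Observing S=6 restricts to units where S's equation naturally yields 6: U ∈ {5, 2, 4}. In that subpopulation V = -38, -29, -35, mean -34.
Difference = -27.8 − (-34) = 6.2.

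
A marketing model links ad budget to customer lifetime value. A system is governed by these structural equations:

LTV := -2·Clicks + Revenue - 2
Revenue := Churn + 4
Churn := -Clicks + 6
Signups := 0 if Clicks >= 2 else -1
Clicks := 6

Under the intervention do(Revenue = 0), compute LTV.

Intervening sets Revenue = 0 and removes its equation (Revenue := Churn + 4).
LTV = -2·Clicks + Revenue - 2  [with Clicks=6, Revenue=0]  = -14

-14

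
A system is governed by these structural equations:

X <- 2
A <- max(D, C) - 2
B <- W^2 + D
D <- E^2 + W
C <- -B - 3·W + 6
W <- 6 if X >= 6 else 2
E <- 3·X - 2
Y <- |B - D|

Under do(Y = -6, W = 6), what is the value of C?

-70

Setting Y = -6, W = 6 by intervention discards those variables' equations.
E = 3·X - 2  [with X=2]  = 4
D = E^2 + W  [with E=4, W=6]  = 22
B = W^2 + D  [with W=6, D=22]  = 58
C = -B - 3·W + 6  [with B=58, W=6]  = -70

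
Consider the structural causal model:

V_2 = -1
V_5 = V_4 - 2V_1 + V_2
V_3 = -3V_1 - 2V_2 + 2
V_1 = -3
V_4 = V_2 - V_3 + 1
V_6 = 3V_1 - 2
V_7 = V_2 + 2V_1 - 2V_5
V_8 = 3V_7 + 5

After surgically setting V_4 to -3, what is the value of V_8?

-28

do(V_4=-3) replaces the equation V_4 = V_2 - V_3 + 1 with the constant V_4 = -3.
V_5 = V_4 - 2V_1 + V_2  [with V_4=-3, V_1=-3, V_2=-1]  = 2
V_7 = V_2 + 2V_1 - 2V_5  [with V_2=-1, V_1=-3, V_5=2]  = -11
V_8 = 3V_7 + 5  [with V_7=-11]  = -28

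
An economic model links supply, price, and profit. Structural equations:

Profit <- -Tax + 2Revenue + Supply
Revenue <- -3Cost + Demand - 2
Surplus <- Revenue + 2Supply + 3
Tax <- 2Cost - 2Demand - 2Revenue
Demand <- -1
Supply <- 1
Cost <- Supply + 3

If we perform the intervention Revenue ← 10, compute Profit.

31

Under do(Revenue=10), the mechanism Revenue <- -3Cost + Demand - 2 is discarded; Revenue is fixed at 10.
Cost = Supply + 3  [with Supply=1]  = 4
Tax = 2Cost - 2Demand - 2Revenue  [with Cost=4, Demand=-1, Revenue=10]  = -10
Profit = -Tax + 2Revenue + Supply  [with Tax=-10, Revenue=10, Supply=1]  = 31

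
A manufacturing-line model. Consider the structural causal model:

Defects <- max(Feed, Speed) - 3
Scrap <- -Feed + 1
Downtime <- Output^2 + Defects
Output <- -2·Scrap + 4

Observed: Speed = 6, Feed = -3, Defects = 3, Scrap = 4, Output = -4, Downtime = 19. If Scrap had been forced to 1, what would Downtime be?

Under do(Scrap=1), the mechanism Scrap <- -Feed + 1 is discarded; Scrap is fixed at 1.
Defects = max(Feed, Speed) - 3  [with Feed=-3, Speed=6]  = 3
Output = -2·Scrap + 4  [with Scrap=1]  = 2
Downtime = Output^2 + Defects  [with Output=2, Defects=3]  = 7

7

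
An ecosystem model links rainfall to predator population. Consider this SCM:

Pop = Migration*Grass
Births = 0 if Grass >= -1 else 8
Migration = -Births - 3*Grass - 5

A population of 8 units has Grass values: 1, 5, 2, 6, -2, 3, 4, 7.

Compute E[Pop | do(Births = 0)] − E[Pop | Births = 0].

9.75

Every unit gets Births=0 under the intervention. Pop values become -8, -100, -22, -138, -2, -42, -68, -182; E[Pop|do(Births=0)] = -70.25.
Observing Births=0 restricts to units where Births's equation naturally yields 0: Grass ∈ {1, 5, 2, 6, 3, 4, 7}. In that subpopulation Pop = -8, -100, -22, -138, -42, -68, -182, mean -80.
Difference = -70.25 − (-80) = 9.75.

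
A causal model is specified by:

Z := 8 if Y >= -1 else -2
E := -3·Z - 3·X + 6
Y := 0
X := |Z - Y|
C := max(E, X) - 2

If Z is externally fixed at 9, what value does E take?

-48

Under do(Z=9), the mechanism Z := 8 if Y >= -1 else -2 is discarded; Z is fixed at 9.
X = |Z - Y|  [with Z=9, Y=0]  = 9
E = -3·Z - 3·X + 6  [with Z=9, X=9]  = -48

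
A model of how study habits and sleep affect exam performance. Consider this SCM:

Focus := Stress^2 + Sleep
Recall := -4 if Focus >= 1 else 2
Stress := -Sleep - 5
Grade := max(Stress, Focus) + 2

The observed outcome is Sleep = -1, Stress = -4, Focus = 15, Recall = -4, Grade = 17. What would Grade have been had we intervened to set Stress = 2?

5

do(Stress=2) replaces the equation Stress := -Sleep - 5 with the constant Stress = 2.
Focus = Stress^2 + Sleep  [with Stress=2, Sleep=-1]  = 3
Grade = max(Stress, Focus) + 2  [with Stress=2, Focus=3]  = 5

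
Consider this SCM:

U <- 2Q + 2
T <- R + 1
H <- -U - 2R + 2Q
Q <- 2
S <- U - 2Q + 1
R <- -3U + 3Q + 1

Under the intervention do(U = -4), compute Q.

2

Under do(U=-4), the mechanism U <- 2Q + 2 is discarded; U is fixed at -4.
Q is not downstream of the intervention, so its value is determined by the original equations.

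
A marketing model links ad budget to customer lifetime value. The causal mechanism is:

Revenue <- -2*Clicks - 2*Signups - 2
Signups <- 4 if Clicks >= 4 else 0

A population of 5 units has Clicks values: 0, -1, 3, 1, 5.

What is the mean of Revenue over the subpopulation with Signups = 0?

-3.5

E[Revenue|Signups=0] averages over only the 4 units with Signups=0 (Clicks = 0, -1, 3, 1): Revenue = -2, 0, -8, -4, mean -3.5.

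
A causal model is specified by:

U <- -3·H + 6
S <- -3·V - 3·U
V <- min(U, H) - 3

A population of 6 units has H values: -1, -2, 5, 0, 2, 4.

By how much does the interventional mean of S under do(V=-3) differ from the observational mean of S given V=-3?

The intervention sets V=-3 in all 6 units regardless of H. Recomputing S per unit gives -18, -27, 36, -9, 9, 27; average 3.
Conditioning on V=-3 selects the 2 unit(s) with H ∈ {0, 2}. Their S values: -9, 9. Mean = 0.
Difference = 3 − 0 = 3.

3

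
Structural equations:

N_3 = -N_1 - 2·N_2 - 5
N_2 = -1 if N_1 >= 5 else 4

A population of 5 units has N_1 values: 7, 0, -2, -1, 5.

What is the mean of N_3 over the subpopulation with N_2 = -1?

-9

Conditioning on N_2=-1 selects the 2 unit(s) with N_1 ∈ {7, 5}. Their N_3 values: -10, -8. Mean = -9.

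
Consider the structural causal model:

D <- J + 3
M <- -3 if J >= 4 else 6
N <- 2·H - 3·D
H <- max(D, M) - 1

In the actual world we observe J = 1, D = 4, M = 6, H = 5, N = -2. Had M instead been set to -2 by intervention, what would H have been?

3

The intervention breaks the incoming arrows to M: M <- -3 if J >= 4 else 6 no longer applies, and M = -2.
D = J + 3  [with J=1]  = 4
H = max(D, M) - 1  [with D=4, M=-2]  = 3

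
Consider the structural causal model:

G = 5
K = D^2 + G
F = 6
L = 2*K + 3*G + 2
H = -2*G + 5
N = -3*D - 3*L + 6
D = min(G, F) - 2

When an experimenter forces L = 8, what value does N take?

Under do(L=8), the mechanism L = 2*K + 3*G + 2 is discarded; L is fixed at 8.
D = min(G, F) - 2  [with G=5, F=6]  = 3
N = -3*D - 3*L + 6  [with D=3, L=8]  = -27

-27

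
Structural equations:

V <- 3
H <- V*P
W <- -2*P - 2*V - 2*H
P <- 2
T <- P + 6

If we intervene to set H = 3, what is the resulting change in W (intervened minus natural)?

6

The intervention breaks the incoming arrows to H: H <- V*P no longer applies, and H = 3.
W = -2*P - 2*V - 2*H  [with P=2, V=3, H=3]  = -16
Without intervention: H = V*P  [with V=3, P=2]  = 6; W = -2*P - 2*V - 2*H  [with P=2, V=3, H=6]  = -22.
Change = -16 − (-22) = 6.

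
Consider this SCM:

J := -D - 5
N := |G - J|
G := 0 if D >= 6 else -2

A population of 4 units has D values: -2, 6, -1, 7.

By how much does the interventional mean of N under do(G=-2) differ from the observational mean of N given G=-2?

4

Every unit gets G=-2 under the intervention. N values become 1, 9, 2, 10; E[N|do(G=-2)] = 5.5.
Observing G=-2 restricts to units where G's equation naturally yields -2: D ∈ {-2, -1}. In that subpopulation N = 1, 2, mean 1.5.
Difference = 5.5 − 1.5 = 4.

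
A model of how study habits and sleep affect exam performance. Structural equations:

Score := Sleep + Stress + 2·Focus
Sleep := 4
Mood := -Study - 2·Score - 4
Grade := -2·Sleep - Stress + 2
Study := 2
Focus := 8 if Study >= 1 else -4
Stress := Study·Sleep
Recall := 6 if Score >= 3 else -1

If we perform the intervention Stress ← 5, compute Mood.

-56

The intervention breaks the incoming arrows to Stress: Stress := Study·Sleep no longer applies, and Stress = 5.
Focus = 8 if Study >= 1 else -4  [with Study=2]  = 8
Score = Sleep + Stress + 2·Focus  [with Sleep=4, Stress=5, Focus=8]  = 25
Mood = -Study - 2·Score - 4  [with Study=2, Score=25]  = -56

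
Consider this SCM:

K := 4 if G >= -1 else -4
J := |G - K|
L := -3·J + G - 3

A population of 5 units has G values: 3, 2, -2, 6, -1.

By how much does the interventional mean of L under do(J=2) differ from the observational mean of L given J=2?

-0.4

do(J=2) breaks J's dependence on G. With J=2 fixed, L across the units is -6, -7, -11, -3, -10, mean -7.4.
Observing J=2 restricts to units where J's equation naturally yields 2: G ∈ {2, -2, 6}. In that subpopulation L = -7, -11, -3, mean -7.
Difference = -7.4 − (-7) = -0.4.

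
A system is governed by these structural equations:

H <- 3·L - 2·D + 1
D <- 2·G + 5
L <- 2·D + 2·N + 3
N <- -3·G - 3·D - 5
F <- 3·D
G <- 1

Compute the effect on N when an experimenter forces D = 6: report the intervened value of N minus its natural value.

The intervention breaks the incoming arrows to D: D <- 2·G + 5 no longer applies, and D = 6.
N = -3·G - 3·D - 5  [with G=1, D=6]  = -26
Without intervention: D = 2·G + 5  [with G=1]  = 7; N = -3·G - 3·D - 5  [with G=1, D=7]  = -29.
Change = -26 − (-29) = 3.

3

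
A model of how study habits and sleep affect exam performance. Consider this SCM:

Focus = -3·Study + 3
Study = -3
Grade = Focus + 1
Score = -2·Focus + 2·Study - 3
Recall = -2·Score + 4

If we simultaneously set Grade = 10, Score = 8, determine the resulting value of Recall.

Under do(Grade = 10, Score = 8), each intervened variable's structural equation is replaced by its fixed value.
Recall = -2·Score + 4  [with Score=8]  = -12

-12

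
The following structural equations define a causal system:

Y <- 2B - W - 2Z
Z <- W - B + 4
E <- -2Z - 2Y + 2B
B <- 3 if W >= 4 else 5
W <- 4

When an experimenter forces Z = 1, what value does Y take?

The intervention breaks the incoming arrows to Z: Z <- W - B + 4 no longer applies, and Z = 1.
B = 3 if W >= 4 else 5  [with W=4]  = 3
Y = 2B - W - 2Z  [with B=3, W=4, Z=1]  = 0

0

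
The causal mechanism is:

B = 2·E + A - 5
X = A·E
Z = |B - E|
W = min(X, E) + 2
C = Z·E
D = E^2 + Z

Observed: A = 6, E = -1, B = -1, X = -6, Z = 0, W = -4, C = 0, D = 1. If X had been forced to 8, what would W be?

Under do(X=8), the mechanism X = A·E is discarded; X is fixed at 8.
W = min(X, E) + 2  [with X=8, E=-1]  = 1

1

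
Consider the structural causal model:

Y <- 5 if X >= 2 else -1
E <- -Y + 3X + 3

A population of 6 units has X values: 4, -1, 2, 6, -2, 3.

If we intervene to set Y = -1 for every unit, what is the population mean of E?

10

Under do(Y=-1), Y's equation is replaced by Y=-1 for every unit. Per-unit E: 16, 1, 10, 22, -2, 13. Mean = 10.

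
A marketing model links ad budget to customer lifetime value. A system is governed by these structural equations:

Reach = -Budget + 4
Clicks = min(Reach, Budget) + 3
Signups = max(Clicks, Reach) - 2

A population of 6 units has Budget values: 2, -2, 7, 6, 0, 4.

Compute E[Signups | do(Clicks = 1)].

do(Clicks=1) breaks Clicks's dependence on Budget. With Clicks=1 fixed, Signups across the units is 0, 4, -1, -1, 2, -1, mean 0.5.

0.5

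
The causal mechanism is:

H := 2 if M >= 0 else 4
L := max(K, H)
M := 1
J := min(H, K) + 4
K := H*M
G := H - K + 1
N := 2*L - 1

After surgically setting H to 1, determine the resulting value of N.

1

do(H=1) replaces the equation H := 2 if M >= 0 else 4 with the constant H = 1.
K = H*M  [with H=1, M=1]  = 1
L = max(K, H)  [with K=1, H=1]  = 1
N = 2*L - 1  [with L=1]  = 1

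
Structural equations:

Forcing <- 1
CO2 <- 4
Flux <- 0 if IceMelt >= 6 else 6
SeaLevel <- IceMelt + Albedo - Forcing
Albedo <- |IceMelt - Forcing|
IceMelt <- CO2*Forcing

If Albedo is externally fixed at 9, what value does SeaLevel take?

Intervening sets Albedo = 9 and removes its equation (Albedo <- |IceMelt - Forcing|).
IceMelt = CO2*Forcing  [with CO2=4, Forcing=1]  = 4
SeaLevel = IceMelt + Albedo - Forcing  [with IceMelt=4, Albedo=9, Forcing=1]  = 12

12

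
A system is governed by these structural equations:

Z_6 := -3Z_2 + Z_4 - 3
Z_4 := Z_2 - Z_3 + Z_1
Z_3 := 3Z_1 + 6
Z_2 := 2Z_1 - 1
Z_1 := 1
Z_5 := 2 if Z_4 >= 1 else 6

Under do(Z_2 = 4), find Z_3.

9

The intervention breaks the incoming arrows to Z_2: Z_2 := 2Z_1 - 1 no longer applies, and Z_2 = 4.
Since Z_3 is not a descendant of the intervened variable, it is unaffected.
Z_3 = 3Z_1 + 6  [with Z_1=1]  = 9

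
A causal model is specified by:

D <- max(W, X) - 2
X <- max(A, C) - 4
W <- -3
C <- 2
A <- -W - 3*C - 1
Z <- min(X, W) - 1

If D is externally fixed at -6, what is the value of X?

The intervention breaks the incoming arrows to D: D <- max(W, X) - 2 no longer applies, and D = -6.
Since X is not a descendant of the intervened variable, it is unaffected.
A = -W - 3*C - 1  [with W=-3, C=2]  = -4
X = max(A, C) - 4  [with A=-4, C=2]  = -2

-2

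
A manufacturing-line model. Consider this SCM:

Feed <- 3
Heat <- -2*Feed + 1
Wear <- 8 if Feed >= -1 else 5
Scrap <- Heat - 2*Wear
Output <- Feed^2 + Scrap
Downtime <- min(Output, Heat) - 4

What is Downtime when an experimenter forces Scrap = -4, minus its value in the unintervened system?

Under do(Scrap=-4), the mechanism Scrap <- Heat - 2*Wear is discarded; Scrap is fixed at -4.
Heat = -2*Feed + 1  [with Feed=3]  = -5
Output = Feed^2 + Scrap  [with Feed=3, Scrap=-4]  = 5
Downtime = min(Output, Heat) - 4  [with Output=5, Heat=-5]  = -9
Without intervention: Heat = -2*Feed + 1  [with Feed=3]  = -5; Wear = 8 if Feed >= -1 else 5  [with Feed=3]  = 8; Scrap = Heat - 2*Wear  [with Heat=-5, Wear=8]  = -21; Output = Feed^2 + Scrap  [with Feed=3, Scrap=-21]  = -12; Downtime = min(Output, Heat) - 4  [with Output=-12, Heat=-5]  = -16.
Change = -9 − (-16) = 7.

7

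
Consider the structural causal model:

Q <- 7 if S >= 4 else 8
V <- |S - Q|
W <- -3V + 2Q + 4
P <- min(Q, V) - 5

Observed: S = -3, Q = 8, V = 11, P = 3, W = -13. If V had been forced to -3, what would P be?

-8

The intervention breaks the incoming arrows to V: V <- |S - Q| no longer applies, and V = -3.
Q = 7 if S >= 4 else 8  [with S=-3]  = 8
P = min(Q, V) - 5  [with Q=8, V=-3]  = -8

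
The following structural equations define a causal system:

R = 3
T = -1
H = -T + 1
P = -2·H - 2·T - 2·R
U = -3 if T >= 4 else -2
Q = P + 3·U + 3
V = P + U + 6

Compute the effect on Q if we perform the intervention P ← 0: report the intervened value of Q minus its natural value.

8

Under do(P=0), the mechanism P = -2·H - 2·T - 2·R is discarded; P is fixed at 0.
U = -3 if T >= 4 else -2  [with T=-1]  = -2
Q = P + 3·U + 3  [with P=0, U=-2]  = -3
Without intervention: H = -T + 1  [with T=-1]  = 2; P = -2·H - 2·T - 2·R  [with H=2, T=-1, R=3]  = -8; U = -3 if T >= 4 else -2  [with T=-1]  = -2; Q = P + 3·U + 3  [with P=-8, U=-2]  = -11.
Change = -3 − (-11) = 8.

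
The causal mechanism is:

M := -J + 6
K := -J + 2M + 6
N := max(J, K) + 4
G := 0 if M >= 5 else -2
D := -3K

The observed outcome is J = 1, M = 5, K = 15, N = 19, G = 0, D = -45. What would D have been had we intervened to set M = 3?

-33

Under do(M=3), the mechanism M := -J + 6 is discarded; M is fixed at 3.
K = -J + 2M + 6  [with J=1, M=3]  = 11
D = -3K  [with K=11]  = -33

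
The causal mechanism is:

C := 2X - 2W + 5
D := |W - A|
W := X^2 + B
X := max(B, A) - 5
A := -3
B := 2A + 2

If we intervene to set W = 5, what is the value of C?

Under do(W=5), the mechanism W := X^2 + B is discarded; W is fixed at 5.
B = 2A + 2  [with A=-3]  = -4
X = max(B, A) - 5  [with B=-4, A=-3]  = -8
C = 2X - 2W + 5  [with X=-8, W=5]  = -21

-21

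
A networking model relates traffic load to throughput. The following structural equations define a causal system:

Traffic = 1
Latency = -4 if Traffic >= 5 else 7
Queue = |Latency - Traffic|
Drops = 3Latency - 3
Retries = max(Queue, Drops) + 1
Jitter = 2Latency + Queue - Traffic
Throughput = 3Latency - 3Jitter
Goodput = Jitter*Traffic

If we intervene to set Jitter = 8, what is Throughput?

Intervening sets Jitter = 8 and removes its equation (Jitter = 2Latency + Queue - Traffic).
Latency = -4 if Traffic >= 5 else 7  [with Traffic=1]  = 7
Throughput = 3Latency - 3Jitter  [with Latency=7, Jitter=8]  = -3

-3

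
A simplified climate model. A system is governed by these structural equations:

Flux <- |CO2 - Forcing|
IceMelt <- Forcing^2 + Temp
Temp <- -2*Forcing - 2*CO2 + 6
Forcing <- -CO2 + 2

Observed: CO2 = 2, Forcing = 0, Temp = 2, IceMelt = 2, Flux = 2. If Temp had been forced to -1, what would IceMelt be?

-1

The intervention breaks the incoming arrows to Temp: Temp <- -2*Forcing - 2*CO2 + 6 no longer applies, and Temp = -1.
Forcing = -CO2 + 2  [with CO2=2]  = 0
IceMelt = Forcing^2 + Temp  [with Forcing=0, Temp=-1]  = -1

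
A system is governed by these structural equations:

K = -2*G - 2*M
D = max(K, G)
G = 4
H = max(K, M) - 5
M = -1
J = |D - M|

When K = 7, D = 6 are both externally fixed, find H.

2

Setting K = 7, D = 6 by intervention discards those variables' equations.
H = max(K, M) - 5  [with K=7, M=-1]  = 2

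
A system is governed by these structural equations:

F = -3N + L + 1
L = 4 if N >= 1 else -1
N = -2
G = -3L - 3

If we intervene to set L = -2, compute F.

The intervention breaks the incoming arrows to L: L = 4 if N >= 1 else -1 no longer applies, and L = -2.
F = -3N + L + 1  [with N=-2, L=-2]  = 5

5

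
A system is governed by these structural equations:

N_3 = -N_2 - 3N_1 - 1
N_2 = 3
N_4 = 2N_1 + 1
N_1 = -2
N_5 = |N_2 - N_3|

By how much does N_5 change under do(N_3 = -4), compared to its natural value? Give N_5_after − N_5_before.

do(N_3=-4) replaces the equation N_3 = -N_2 - 3N_1 - 1 with the constant N_3 = -4.
N_5 = |N_2 - N_3|  [with N_2=3, N_3=-4]  = 7
Without intervention: N_3 = -N_2 - 3N_1 - 1  [with N_2=3, N_1=-2]  = 2; N_5 = |N_2 - N_3|  [with N_2=3, N_3=2]  = 1.
Change = 7 − 1 = 6.

6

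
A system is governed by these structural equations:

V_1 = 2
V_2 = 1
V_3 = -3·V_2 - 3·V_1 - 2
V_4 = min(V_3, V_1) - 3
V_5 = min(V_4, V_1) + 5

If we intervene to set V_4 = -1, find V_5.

Intervening sets V_4 = -1 and removes its equation (V_4 = min(V_3, V_1) - 3).
V_5 = min(V_4, V_1) + 5  [with V_4=-1, V_1=2]  = 4

4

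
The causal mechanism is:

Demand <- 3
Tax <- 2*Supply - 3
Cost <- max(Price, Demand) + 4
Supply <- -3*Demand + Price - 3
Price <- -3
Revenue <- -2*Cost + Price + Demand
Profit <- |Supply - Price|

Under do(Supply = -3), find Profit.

The intervention breaks the incoming arrows to Supply: Supply <- -3*Demand + Price - 3 no longer applies, and Supply = -3.
Profit = |Supply - Price|  [with Supply=-3, Price=-3]  = 0

0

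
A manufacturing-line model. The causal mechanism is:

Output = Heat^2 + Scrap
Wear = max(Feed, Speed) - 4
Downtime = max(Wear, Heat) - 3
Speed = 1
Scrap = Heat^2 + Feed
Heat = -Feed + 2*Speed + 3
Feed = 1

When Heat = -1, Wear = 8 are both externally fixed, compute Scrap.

2

Setting Heat = -1, Wear = 8 by intervention discards those variables' equations.
Scrap = Heat^2 + Feed  [with Heat=-1, Feed=1]  = 2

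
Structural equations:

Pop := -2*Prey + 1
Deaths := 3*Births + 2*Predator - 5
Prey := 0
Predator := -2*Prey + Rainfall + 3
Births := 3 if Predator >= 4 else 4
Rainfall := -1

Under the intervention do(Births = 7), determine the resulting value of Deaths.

20

Intervening sets Births = 7 and removes its equation (Births := 3 if Predator >= 4 else 4).
Predator = -2*Prey + Rainfall + 3  [with Prey=0, Rainfall=-1]  = 2
Deaths = 3*Births + 2*Predator - 5  [with Births=7, Predator=2]  = 20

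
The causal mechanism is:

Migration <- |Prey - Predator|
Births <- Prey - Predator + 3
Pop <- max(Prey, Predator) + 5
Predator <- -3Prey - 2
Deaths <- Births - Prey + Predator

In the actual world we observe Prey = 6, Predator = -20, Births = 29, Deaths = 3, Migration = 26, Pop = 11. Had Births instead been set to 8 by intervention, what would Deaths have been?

-18

The intervention breaks the incoming arrows to Births: Births <- Prey - Predator + 3 no longer applies, and Births = 8.
Predator = -3Prey - 2  [with Prey=6]  = -20
Deaths = Births - Prey + Predator  [with Births=8, Prey=6, Predator=-20]  = -18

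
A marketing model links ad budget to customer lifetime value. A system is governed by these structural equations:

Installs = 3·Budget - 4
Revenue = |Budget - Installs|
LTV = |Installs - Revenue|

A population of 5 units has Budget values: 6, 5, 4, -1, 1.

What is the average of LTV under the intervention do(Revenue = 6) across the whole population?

7

do(Revenue=6) breaks Revenue's dependence on Budget. With Revenue=6 fixed, LTV across the units is 8, 5, 2, 13, 7, mean 7.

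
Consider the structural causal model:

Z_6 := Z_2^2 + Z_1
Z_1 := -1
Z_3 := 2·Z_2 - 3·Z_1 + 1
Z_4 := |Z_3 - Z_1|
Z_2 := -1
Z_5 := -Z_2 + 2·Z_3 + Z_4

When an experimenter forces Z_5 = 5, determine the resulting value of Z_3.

do(Z_5=5) replaces the equation Z_5 := -Z_2 + 2·Z_3 + Z_4 with the constant Z_5 = 5.
Z_3 is not downstream of the intervention, so its value is determined by the original equations.
Z_3 = 2·Z_2 - 3·Z_1 + 1  [with Z_2=-1, Z_1=-1]  = 2

2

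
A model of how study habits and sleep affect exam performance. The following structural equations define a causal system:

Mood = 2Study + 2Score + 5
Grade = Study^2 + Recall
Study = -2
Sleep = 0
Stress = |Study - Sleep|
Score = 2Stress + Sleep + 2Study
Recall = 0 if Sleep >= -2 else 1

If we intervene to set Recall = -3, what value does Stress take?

2

do(Recall=-3) replaces the equation Recall = 0 if Sleep >= -2 else 1 with the constant Recall = -3.
Stress is not downstream of the intervention, so its value is determined by the original equations.
Stress = |Study - Sleep|  [with Study=-2, Sleep=0]  = 2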